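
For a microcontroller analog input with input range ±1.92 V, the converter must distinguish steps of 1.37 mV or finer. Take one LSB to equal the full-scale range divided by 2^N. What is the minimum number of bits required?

Full-scale range = 1.92 V − (-1.92 V) = 3.84 V.
Levels needed ≥ 3.84/1.37 mV = 2803. 2^12 = 4096 suffices, so N_min = 12.

12 bits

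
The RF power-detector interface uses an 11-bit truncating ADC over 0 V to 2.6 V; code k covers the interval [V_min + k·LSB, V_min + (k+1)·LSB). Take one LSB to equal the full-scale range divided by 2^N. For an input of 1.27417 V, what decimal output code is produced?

1003

V_FS = 2.6 V. LSB = 2.6 V / 2^11 ≈ 1.270 mV.
V_in − V_min = 1.27417 − (0) = 1.27417 V.
Divide by LSB: 1.27417 × 2048/2.6 = 1003.6539.
Truncating gives code 1003.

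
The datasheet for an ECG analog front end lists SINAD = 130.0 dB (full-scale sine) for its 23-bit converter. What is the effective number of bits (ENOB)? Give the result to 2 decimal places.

Inverting SNR = 6.02 N + 1.76: N_eff = (130.0 − 1.76)/6.02 = 21.3023.

21.30 bits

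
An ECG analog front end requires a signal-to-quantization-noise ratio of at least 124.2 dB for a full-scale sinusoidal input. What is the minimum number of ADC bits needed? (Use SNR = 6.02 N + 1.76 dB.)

Required N = ⌈(124.2 − 1.76)/6.02⌉ = ⌈20.339⌉ = 21.

21 bits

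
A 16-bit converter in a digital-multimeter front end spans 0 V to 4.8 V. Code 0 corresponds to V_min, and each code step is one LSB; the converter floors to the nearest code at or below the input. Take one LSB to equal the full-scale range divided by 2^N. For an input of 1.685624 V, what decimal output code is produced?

Range is 4.8 V. LSB = 4.8 V / 2^16 ≈ 73.24 µV.
V_in − V_min = 1.685624 − (0) = 1.685624 V.
Divide by LSB: 1.685624 × 65536/4.8 = 23014.3863.
Truncating gives code 23014.

23014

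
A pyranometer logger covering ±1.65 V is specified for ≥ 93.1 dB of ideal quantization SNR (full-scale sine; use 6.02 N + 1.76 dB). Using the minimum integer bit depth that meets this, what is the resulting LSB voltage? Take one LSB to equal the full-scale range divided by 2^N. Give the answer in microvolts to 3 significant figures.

Full-scale range = 1.65 V − (-1.65 V) = 3.3 V.
Required N = ⌈(93.1 − 1.76)/6.02⌉ = ⌈15.173⌉ = 16.
LSB = 3.3 V ÷ 2^16 = 3.3/65536 V = 50.4 µV.

50.4 µV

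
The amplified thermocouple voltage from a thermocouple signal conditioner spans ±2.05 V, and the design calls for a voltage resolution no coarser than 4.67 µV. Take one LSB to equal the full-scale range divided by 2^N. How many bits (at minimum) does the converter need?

Full-scale range = 2.05 V − (-2.05 V) = 4.1 V.
Required number of levels: 4.1/4.67 µV = 877940; smallest N with 2^N ≥ that is 20.

20 bits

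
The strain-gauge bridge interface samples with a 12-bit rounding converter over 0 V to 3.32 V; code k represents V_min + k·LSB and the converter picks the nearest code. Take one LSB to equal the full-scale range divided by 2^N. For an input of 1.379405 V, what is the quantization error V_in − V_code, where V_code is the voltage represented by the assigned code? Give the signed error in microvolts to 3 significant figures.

Range is 3.32 V. LSB = 3.32 V / 2^12 ≈ 0.8105 mV.
(1.379405 − (0)) / LSB = 1.379405 × 4096/3.32 = 1701.8201. Nearest integer: k = 1702.
V_code = V_min + k × range/2^12 = 0 + 1702 × 3.32/4096 = 1.379550781 V.
Error = V_in − V_code = 1.379405 − (1.379550781) = −146 µV.

−146 µV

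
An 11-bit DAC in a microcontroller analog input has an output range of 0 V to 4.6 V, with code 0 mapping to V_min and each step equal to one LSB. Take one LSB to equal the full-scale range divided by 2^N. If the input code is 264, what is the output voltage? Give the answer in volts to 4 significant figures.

Span = 4.6 V. LSB = 4.6 V / 2^11.
Output = V_min + (264/2048) × range = 0 + 0.128906 × 4.6 V
      = 0 + 0.592969 = 0.592969 V.

0.5930 V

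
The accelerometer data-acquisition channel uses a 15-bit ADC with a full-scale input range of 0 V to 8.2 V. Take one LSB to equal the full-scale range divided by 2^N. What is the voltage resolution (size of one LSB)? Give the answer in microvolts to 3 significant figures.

Range is 8.2 V.
Number of codes = 2^15 = 32768.
LSB = 8.2 V / 2^15 = 250 µV.

250 µV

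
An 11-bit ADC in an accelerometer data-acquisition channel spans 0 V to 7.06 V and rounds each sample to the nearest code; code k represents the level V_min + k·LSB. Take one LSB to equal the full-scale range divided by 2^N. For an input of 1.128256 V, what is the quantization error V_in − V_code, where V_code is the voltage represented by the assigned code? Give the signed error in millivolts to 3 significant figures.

+1.00 mV

Range is 7.06 V. LSB = 7.06 V / 2^11 ≈ 3.447 mV.
(V_in − V_min)/LSB = (1.128256 − (0)) × 2048/7.06 = 327.2901 → nearest code k = 327.
V_code = V_min + k × range/2^11 = 0 + 327 × 7.06/2048 = 1.127255859 V.
Error = V_in − V_code = 1.128256 − (1.127255859) = +1.00 mV.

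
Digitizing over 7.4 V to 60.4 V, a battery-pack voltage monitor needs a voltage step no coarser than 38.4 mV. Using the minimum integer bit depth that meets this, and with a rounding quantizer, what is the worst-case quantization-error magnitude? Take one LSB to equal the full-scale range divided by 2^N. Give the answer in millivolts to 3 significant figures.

12.9 mV

Range = 60.4 − (7.4) = 53 V.
53 V / 38.4 mV = 1380. Since 2^10 = 1024 and 2^11 = 2048, N = 11.
One LSB is 53 V / 2048 = 25.879 mV.
Max error for round-to-nearest is LSB/2 = 12.9 mV.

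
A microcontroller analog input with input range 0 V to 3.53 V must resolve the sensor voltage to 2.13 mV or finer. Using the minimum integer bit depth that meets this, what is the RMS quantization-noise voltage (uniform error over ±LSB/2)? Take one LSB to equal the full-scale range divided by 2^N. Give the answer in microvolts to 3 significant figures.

Span = 3.53 V.
Required number of levels: 3.53/2.13 mV = 1657.3; smallest N with 2^N ≥ that is 11.
LSB = 3.53 V / 2^11 = 1.7236 mV.
V_rms = LSB/√12 = 498 µV.

498 µV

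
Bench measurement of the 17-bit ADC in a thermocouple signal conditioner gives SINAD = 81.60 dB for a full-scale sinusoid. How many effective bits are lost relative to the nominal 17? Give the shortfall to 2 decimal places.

3.74 bits

Effective bits = (81.60 − 1.76)/6.02 = 13.2625.
Lost resolution: 17 − 13.2625 = 3.7375 bits.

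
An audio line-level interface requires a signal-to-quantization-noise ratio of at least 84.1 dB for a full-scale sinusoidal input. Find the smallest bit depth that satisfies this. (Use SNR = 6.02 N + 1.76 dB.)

6.02 N + 1.76 ≥ 84.1 gives N ≥ 13.678, so the minimum integer is 14.

14 bits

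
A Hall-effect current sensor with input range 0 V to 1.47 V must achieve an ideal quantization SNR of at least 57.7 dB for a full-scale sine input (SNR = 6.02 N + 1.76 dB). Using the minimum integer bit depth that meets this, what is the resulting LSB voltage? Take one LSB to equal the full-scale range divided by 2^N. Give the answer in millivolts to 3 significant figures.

1.44 mV

Full-scale range = 1.47 V.
Solving 6.02 N ≥ 57.7 − 1.76: N ≥ 9.292. Round up → N = 10.
Step size = 1.47/1024 V = 1.44 mV.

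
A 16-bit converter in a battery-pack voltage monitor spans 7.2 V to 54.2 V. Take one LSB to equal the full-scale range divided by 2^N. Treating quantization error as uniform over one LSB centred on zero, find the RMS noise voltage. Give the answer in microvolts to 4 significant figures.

Span: 54.2 V − (7.2 V) = 47 V.
LSB = 47 V ÷ 2^16 = 47/65536 V = 0.717163 mV.
V_rms = LSB/√12 = 0.717163 mV / √12 = 207.0 µV.

207.0 µV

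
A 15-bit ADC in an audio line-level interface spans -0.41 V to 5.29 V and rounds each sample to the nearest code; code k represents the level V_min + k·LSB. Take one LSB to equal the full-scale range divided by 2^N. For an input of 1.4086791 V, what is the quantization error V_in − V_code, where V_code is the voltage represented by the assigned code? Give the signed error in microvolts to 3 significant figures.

Full-scale range = 5.29 V − (-0.41 V) = 5.7 V. LSB = 5.7 V / 2^15 ≈ 174.0 µV.
(V_in − V_min)/LSB = (1.4086791 − (-0.41)) × 32768/5.7 = 10455.1714 → nearest code k = 10455.
V_code = V_min + k × range/2^15 = -0.41 + 10455 × 5.7/32768 = 1.4086492920 V.
V_in − V_code = 1.4086791 − (1.4086492920) = +29.8 µV.

+29.8 µV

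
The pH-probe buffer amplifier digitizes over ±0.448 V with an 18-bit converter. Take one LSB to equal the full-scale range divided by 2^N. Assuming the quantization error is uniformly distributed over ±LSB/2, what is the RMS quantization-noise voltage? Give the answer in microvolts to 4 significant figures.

The full-scale span is 0.448 − (-0.448) = 0.896 V.
One LSB is 0.896 V / 262144 = 3.41797 µV.
RMS of a uniform error over width LSB is LSB/√12 = 0.9867 µV.

0.9867 µV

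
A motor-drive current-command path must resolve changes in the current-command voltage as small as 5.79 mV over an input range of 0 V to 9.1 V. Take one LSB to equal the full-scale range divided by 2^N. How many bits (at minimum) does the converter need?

11 bits

Full-scale range = 9.1 V.
9.1 V / 5.79 mV = 1572. Since 2^10 = 1024 and 2^11 = 2048, N = 11.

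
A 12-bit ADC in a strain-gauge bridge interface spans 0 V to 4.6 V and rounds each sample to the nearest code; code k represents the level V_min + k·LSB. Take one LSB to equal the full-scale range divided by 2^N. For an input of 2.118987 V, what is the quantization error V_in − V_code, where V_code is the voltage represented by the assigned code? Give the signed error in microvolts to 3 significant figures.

−202 µV

Span = 4.6 V. LSB = 4.6 V / 2^12 ≈ 1.123 mV.
(V_in − V_min)/LSB = (2.118987 − (0)) × 4096/4.6 = 1886.8197 → nearest code k = 1887.
V_code = 0 + (1887/4096) × 4.6 = 2.119189453 V.
Error = V_in − V_code = 2.118987 − (2.119189453) = −202 µV.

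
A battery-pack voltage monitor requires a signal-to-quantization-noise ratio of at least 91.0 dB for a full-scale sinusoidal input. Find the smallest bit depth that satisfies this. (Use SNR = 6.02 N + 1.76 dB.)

Solving 6.02 N ≥ 91.0 − 1.76: N ≥ 14.824. Round up → N = 15.

15 bits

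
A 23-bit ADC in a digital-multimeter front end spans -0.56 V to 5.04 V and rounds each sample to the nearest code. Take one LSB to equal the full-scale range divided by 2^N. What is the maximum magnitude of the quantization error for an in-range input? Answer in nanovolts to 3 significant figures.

The full-scale span is 5.04 − (-0.56) = 5.6 V.
One LSB is 5.6 V / 8388608 = 0.66757 µV.
A rounding quantizer has |error| ≤ LSB/2 = 334 nV.

334 nV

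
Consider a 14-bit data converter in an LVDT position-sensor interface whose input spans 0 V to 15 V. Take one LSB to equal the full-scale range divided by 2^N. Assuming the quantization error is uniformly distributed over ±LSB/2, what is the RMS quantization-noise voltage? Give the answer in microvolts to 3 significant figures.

264 µV

Full-scale range = 15 V.
Step size = 15/16384 V = 0.91553 mV.
RMS of a uniform error over width LSB is LSB/√12 = 264 µV.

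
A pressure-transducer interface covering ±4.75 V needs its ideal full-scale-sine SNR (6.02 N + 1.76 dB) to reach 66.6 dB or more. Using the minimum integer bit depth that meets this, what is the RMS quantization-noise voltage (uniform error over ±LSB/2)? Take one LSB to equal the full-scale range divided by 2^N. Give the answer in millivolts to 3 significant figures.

Full-scale range = 4.75 V − (-4.75 V) = 9.5 V.
Solving 6.02 N ≥ 66.6 − 1.76: N ≥ 10.771. Round up → N = 11.
LSB = 9.5 V / 2^11 = 4.6387 mV.
σ_q = LSB/√12 = 4.6387 mV/3.4641 = 1.34 mV.

1.34 mV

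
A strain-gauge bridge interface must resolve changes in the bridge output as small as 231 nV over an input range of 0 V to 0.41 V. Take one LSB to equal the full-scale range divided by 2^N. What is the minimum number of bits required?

V_FS = 0.41 V.
Need 2^N ≥ 0.41 V / 231 nV = 1.775e6 → N_min = 21.

21 bits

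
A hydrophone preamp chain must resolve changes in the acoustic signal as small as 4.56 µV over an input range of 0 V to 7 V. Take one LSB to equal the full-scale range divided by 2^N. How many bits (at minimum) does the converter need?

21 bits

Full-scale range = 7 V.
Need 2^N ≥ 7 V / 4.56 µV = 1.535e6 → N_min = 21.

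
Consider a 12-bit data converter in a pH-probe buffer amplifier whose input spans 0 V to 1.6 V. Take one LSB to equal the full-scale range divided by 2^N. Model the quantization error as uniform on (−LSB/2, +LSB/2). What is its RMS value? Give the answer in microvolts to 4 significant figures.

Full-scale range = 1.6 V.
Step size = 1.6/4096 V = 390.625 µV.
RMS of a uniform error over width LSB is LSB/√12 = 112.8 µV.

112.8 µV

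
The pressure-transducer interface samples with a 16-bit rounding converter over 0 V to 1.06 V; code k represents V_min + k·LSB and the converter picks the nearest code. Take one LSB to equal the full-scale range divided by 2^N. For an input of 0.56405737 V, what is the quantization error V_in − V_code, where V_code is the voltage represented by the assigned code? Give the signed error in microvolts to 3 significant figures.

V_FS = 1.06 V. LSB = 1.06 V / 2^16 ≈ 16.17 µV.
(V_in − V_min)/LSB = (0.56405737 − (0)) × 65536/1.06 = 34873.6451 → nearest code k = 34874.
Reconstructed level: 0 + 34874 × 1.06/65536 V = 0.56406311035 V.
e = 0.56405737 − (0.56406311035) = −5.74 µV.

−5.74 µV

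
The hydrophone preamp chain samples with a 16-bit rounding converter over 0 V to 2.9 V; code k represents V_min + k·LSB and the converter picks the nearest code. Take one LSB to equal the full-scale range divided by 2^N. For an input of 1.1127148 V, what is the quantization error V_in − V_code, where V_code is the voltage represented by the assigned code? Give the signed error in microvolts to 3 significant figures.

Range is 2.9 V. LSB = 2.9 V / 2^16 ≈ 44.25 µV.
(1.1127148 − (0)) / LSB = 1.1127148 × 65536/2.9 = 25145.8197. Nearest integer: k = 25146.
Reconstructed level: 0 + 25146 × 2.9/65536 V = 1.1127227783 V.
Error = V_in − V_code = 1.1127148 − (1.1127227783) = −7.98 µV.

−7.98 µV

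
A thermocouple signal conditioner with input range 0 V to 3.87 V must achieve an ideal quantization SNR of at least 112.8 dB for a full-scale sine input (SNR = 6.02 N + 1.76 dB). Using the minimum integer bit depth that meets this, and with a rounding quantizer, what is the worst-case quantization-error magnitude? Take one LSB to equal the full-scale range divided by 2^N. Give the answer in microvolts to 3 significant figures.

3.69 µV

V_FS = 3.87 V.
N ≥ (112.8 − 1.76)/6.02 = 18.445 → N_min = 19.
LSB = 3.87 V ÷ 2^19 = 3.87/524288 V = 7.3814 µV.
Max error for round-to-nearest is LSB/2 = 3.69 µV.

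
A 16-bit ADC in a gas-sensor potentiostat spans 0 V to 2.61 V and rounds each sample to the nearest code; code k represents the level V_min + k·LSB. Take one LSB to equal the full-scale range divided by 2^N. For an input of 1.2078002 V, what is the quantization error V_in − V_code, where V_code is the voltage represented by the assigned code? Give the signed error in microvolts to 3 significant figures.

V_FS = 2.61 V. LSB = 2.61 V / 2^16 ≈ 39.83 µV.
Position in LSBs: (1.2078002 − (0)) × 65536/2.61 = 30327.3540; rounding gives k = 30327.
V_code = V_min + k × range/2^16 = 0 + 30327 × 2.61/65536 = 1.2077861023 V.
V_in − V_code = 1.2078002 − (1.2077861023) = +14.1 µV.

+14.1 µV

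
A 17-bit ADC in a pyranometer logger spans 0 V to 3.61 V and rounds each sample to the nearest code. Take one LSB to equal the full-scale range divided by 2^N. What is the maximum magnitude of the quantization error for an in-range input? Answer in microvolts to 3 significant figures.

13.8 µV

Range is 3.61 V.
One LSB is 3.61 V / 131072 = 27.542 µV.
A rounding quantizer has |error| ≤ LSB/2 = 13.8 µV.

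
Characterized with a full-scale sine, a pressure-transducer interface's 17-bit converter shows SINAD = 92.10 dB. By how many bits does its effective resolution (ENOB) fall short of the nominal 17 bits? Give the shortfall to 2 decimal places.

Effective bits = (92.10 − 1.76)/6.02 = 15.0066.
Lost resolution: 17 − 15.0066 = 1.9934 bits.

1.99 bits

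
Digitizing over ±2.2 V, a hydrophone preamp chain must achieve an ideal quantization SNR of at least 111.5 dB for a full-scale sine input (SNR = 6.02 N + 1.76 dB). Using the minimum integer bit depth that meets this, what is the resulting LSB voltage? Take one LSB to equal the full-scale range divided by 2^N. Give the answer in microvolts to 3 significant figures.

Span: 2.2 V − (-2.2 V) = 4.4 V.
N ≥ (111.5 − 1.76)/6.02 = 18.229 → N_min = 19.
LSB = 4.4 V / 2^19 = 8.39 µV.

8.39 µV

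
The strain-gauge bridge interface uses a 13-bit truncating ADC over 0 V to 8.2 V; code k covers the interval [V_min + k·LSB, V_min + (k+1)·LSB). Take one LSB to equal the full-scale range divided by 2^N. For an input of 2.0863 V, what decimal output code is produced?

2084

V_FS = 8.2 V. LSB = 8.2 V / 2^13 ≈ 1.001 mV.
code = ⌊(V_in − V_min)/LSB⌋ = ⌊(V_in − V_min) × 2^13 / range⌋
     = ⌊(2.0863 − (0)) × 8192 / 8.2⌋ = ⌊2.0863 × 8192/8.2⌋
     = ⌊2084.265⌋ = 2084.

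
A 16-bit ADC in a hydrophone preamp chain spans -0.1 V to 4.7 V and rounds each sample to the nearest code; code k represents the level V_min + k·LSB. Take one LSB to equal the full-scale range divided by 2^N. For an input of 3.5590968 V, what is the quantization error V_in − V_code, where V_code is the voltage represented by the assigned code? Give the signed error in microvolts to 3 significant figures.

Full-scale range = 4.7 V − (-0.1 V) = 4.8 V. LSB = 4.8 V / 2^16 ≈ 73.24 µV.
Position in LSBs: (3.5590968 − (-0.1)) × 65536/4.8 = 49958.8683; rounding gives k = 49959.
V_code = V_min + k × range/2^16 = -0.1 + 49959 × 4.8/65536 = 3.5591064453 V.
V_in − V_code = 3.5590968 − (3.5591064453) = −9.65 µV.

−9.65 µV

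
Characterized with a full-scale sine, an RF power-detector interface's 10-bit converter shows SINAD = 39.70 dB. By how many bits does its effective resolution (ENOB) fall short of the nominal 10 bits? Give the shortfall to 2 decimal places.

ENOB = (SINAD − 1.76)/6.02 = (39.70 − 1.76)/6.02 = 6.3023 bits.
Shortfall = 10 − 6.3023 = 3.6977 bits.

3.70 bits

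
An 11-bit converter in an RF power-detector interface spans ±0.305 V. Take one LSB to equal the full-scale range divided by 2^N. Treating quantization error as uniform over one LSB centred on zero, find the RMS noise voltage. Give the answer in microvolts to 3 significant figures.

86.0 µV

Full-scale range = 0.305 V − (-0.305 V) = 0.61 V.
Step size = 0.61/2048 V = 297.85 µV.
σ_q = LSB/√12 = 297.85 µV/3.4641 = 86.0 µV.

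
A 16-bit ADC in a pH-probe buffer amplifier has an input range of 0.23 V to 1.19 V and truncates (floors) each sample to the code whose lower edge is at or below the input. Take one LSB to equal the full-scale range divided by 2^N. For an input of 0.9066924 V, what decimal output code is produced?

46195

Span: 1.19 V − (0.23 V) = 0.96 V. LSB = 0.96 V / 2^16 ≈ 14.65 µV.
(V_in − V_min) × 2^16/range = (0.9066924 − (0.23)) × 65536/0.96 = 46195.535.
Floor → code = 46195.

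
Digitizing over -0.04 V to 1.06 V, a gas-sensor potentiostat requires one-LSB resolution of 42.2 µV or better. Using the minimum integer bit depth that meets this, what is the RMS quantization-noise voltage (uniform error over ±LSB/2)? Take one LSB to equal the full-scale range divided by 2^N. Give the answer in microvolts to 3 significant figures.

9.69 µV

The full-scale span is 1.06 − (-0.04) = 1.1 V.
1.1 V / 42.2 µV = 26070. Since 2^14 = 16384 and 2^15 = 32768, N = 15.
Step size = 1.1/32768 V = 33.569 µV.
σ_q = LSB/√12 = 33.569 µV/3.4641 = 9.69 µV.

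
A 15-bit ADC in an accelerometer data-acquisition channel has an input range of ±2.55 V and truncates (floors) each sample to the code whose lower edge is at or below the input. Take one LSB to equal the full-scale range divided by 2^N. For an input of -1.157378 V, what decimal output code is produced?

8947

Span: 2.55 V − (-2.55 V) = 5.1 V. LSB = 5.1 V / 2^15 ≈ 155.6 µV.
code = ⌊(V_in − V_min)/LSB⌋ = ⌊(V_in − V_min) × 2^15 / range⌋
     = ⌊(-1.157378 − (-2.55)) × 32768 / 5.1⌋ = ⌊1.392622 × 32768/5.1⌋
     = ⌊8947.733⌋ = 8947.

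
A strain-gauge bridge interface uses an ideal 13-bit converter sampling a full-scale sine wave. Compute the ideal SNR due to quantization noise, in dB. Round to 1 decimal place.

SNR = 6.02·13 + 1.76 = 80.02 dB.

80.0 dB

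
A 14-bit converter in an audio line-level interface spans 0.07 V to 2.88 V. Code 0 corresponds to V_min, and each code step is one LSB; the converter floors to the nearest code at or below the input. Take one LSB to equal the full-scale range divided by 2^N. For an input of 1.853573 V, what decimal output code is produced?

10399

Span: 2.88 V − (0.07 V) = 2.81 V. LSB = 2.81 V / 2^14 ≈ 171.5 µV.
(V_in − V_min) × 2^14/range = (1.853573 − (0.07)) × 16384/2.81 = 10399.310.
Floor → code = 10399.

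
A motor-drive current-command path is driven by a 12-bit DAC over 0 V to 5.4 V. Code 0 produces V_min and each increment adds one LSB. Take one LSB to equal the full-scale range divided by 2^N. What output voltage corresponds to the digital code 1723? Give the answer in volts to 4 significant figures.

Range is 5.4 V. LSB = 5.4 V / 2^12.
V_out = 0 + 1723 × (5.4/4096) V
      = 0 V + 2.27153 V = 2.27153 V.

2.272 V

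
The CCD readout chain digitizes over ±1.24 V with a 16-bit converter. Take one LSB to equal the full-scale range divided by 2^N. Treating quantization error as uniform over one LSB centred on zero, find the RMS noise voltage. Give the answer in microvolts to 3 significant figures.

Range = 1.24 − (-1.24) = 2.48 V.
One LSB is 2.48 V / 65536 = 37.842 µV.
RMS of a uniform error over width LSB is LSB/√12 = 10.9 µV.

10.9 µV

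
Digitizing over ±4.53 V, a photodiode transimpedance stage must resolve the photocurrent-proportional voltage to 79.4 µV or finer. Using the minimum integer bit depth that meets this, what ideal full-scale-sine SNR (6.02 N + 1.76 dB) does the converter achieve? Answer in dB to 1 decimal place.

104.1 dB

The full-scale span is 4.53 − (-4.53) = 9.06 V.
9.06 V / 79.4 µV = 114100. Since 2^16 = 65536 and 2^17 = 131072, N = 17.
6.02(17) + 1.76 = 104.10 dB.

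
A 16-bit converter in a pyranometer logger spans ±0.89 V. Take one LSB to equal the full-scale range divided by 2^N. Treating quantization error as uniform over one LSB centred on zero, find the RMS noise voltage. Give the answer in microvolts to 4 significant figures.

7.841 µV

Span: 0.89 V − (-0.89 V) = 1.78 V.
Step size = 1.78/65536 V = 27.1606 µV.
RMS of a uniform error over width LSB is LSB/√12 = 7.841 µV.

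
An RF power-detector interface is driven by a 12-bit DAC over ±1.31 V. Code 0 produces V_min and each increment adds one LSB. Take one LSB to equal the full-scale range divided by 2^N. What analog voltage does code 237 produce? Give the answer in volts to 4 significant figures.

-1.158 V

Range = 1.31 − (-1.31) = 2.62 V. LSB = 2.62 V / 2^12.
Output = V_min + (237/4096) × range = -1.31 + 0.0578613 × 2.62 V
      = -1.31 + 0.151597 = -1.15840 V.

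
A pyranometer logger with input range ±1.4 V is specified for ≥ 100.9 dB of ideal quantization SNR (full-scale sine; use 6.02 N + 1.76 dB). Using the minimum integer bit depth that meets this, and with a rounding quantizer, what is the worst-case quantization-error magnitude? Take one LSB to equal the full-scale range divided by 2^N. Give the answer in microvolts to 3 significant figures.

Span: 1.4 V − (-1.4 V) = 2.8 V.
N ≥ (100.9 − 1.76)/6.02 = 16.468 → N_min = 17.
Step size = 2.8/131072 V = 21.362 µV.
Half an LSB is 10.7 µV.

10.7 µV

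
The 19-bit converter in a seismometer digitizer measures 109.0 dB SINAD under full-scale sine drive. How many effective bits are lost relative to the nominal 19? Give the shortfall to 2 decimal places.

Effective bits = (109.0 − 1.76)/6.02 = 17.8140.
Lost resolution: 19 − 17.8140 = 1.1860 bits.

1.19 bits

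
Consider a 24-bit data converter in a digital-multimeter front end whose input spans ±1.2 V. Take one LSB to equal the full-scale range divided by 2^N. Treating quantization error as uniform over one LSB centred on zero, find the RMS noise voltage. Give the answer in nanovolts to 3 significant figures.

41.3 nV

Span: 1.2 V − (-1.2 V) = 2.4 V.
Step size = 2.4/16777216 V = 143.05 nV.
For a uniform distribution on [−LSB/2, +LSB/2], V_rms = LSB/√12 = 143.05 nV/3.4641 = 41.3 nV.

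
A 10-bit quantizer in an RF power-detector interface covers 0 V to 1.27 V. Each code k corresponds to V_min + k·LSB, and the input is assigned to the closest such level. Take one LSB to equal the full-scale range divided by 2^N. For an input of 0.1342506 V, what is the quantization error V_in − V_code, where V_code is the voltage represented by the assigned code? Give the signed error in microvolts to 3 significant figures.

Span = 1.27 V. LSB = 1.27 V / 2^10 ≈ 1.240 mV.
Position in LSBs: (0.1342506 − (0)) × 1024/1.27 = 108.2462; rounding gives k = 108.
Reconstructed level: 0 + 108 × 1.27/1024 V = 0.1339453125 V.
e = 0.1342506 − (0.1339453125) = +305 µV.

+305 µV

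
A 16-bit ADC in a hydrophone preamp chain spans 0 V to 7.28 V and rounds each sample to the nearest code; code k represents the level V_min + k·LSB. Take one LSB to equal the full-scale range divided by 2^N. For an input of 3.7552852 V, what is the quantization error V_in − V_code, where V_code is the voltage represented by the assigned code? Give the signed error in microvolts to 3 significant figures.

−20.0 µV

Full-scale range = 7.28 V. LSB = 7.28 V / 2^16 ≈ 111.1 µV.
(3.7552852 − (0)) / LSB = 3.7552852 × 65536/7.28 = 33805.8202. Nearest integer: k = 33806.
Reconstructed level: 0 + 33806 × 7.28/65536 V = 3.7553051758 V.
e = 3.7552852 − (3.7553051758) = −20.0 µV.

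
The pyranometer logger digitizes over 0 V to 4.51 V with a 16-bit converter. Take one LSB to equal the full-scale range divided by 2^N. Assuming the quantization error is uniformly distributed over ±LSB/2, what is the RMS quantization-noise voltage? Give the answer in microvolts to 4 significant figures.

V_FS = 4.51 V.
LSB = 4.51 V ÷ 2^16 = 4.51/65536 V = 68.8171 µV.
RMS of a uniform error over width LSB is LSB/√12 = 19.87 µV.

19.87 µV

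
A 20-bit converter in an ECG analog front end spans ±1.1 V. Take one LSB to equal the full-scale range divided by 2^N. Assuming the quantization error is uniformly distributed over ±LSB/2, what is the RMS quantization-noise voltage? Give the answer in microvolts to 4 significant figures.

0.6057 µV

Full-scale range = 1.1 V − (-1.1 V) = 2.2 V.
Step size = 2.2/1048576 V = 2.09808 µV.
σ_q = LSB/√12 = 2.09808 µV/3.4641 = 0.6057 µV.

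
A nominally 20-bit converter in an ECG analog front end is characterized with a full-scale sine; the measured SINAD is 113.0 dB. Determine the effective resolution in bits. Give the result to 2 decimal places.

ENOB = (113.0 − 1.76)/6.02 = 18.4784 bits.

18.48 bits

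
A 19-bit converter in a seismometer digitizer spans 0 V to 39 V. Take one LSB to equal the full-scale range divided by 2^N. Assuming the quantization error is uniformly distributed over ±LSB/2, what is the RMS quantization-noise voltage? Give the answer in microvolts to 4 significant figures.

Range is 39 V.
Step size = 39/524288 V = 74.3866 µV.
V_rms = LSB/√12 = 74.3866 µV / √12 = 21.47 µV.

21.47 µV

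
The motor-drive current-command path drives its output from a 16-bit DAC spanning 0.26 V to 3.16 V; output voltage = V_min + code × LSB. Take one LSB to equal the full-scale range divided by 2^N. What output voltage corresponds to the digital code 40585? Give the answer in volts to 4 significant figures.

The full-scale span is 3.16 − (0.26) = 2.9 V. LSB = 2.9 V / 2^16.
Output = V_min + (40585/65536) × range = 0.26 + 0.619278 × 2.9 V
      = 0.26 + 1.79591 = 2.05591 V.

2.056 V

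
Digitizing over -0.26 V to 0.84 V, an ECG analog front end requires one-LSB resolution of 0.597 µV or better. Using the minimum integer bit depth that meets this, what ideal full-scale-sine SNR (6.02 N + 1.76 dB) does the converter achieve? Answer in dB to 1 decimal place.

The full-scale span is 0.84 − (-0.26) = 1.1 V.
Levels needed ≥ 1.1/0.597 µV = 1.843e6. 2^21 = 2097152 suffices, so N_min = 21.
6.02(21) + 1.76 = 128.18 dB.

128.2 dB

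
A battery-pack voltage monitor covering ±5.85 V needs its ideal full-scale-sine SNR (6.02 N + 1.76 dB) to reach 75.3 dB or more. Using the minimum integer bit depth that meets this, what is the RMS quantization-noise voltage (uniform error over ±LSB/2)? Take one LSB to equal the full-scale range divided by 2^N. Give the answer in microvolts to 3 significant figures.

Full-scale range = 5.85 V − (-5.85 V) = 11.7 V.
6.02 N + 1.76 ≥ 75.3 gives N ≥ 12.216, so the minimum integer is 13.
LSB = 11.7 V ÷ 2^13 = 11.7/8192 V = 1.4282 mV.
RMS noise = LSB/√12 = 412 µV.

412 µV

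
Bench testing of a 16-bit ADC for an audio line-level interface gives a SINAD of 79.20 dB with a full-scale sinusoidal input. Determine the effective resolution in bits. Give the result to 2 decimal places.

Inverting SNR = 6.02 N + 1.76: N_eff = (79.20 − 1.76)/6.02 = 12.8638.

12.86 bits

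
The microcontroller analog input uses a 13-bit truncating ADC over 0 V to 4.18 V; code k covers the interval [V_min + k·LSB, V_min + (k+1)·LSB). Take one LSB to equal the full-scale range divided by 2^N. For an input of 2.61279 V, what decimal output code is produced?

5120

Span = 4.18 V. LSB = 4.18 V / 2^13 ≈ 0.5103 mV.
code = ⌊(V_in − V_min)/LSB⌋ = ⌊(V_in − V_min) × 2^13 / range⌋
     = ⌊(2.61279 − (0)) × 8192 / 4.18⌋ = ⌊2.61279 × 8192/4.18⌋
     = ⌊5120.568⌋ = 5120.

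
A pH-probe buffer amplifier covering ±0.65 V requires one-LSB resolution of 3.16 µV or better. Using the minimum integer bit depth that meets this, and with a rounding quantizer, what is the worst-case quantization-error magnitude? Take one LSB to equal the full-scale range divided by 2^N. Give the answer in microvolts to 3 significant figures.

1.24 µV

Span: 0.65 V − (-0.65 V) = 1.3 V.
Levels needed ≥ 1.3/3.16 µV = 411400. 2^19 = 524288 suffices, so N_min = 19.
One LSB is 1.3 V / 524288 = 2.4796 µV.
Half an LSB is 1.24 µV.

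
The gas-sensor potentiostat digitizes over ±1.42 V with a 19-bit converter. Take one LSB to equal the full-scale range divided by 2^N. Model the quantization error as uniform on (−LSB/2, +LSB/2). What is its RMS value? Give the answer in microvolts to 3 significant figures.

Range = 1.42 − (-1.42) = 2.84 V.
LSB = 2.84 V ÷ 2^19 = 2.84/524288 V = 5.4169 µV.
For a uniform distribution on [−LSB/2, +LSB/2], V_rms = LSB/√12 = 5.4169 µV/3.4641 = 1.56 µV.

1.56 µV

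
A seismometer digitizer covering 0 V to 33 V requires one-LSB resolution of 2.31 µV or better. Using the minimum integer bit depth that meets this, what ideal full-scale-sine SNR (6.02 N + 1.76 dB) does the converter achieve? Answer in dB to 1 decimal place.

V_FS = 33 V.
Required number of levels: 33/2.31 µV = 1.4286e7; smallest N with 2^N ≥ that is 24.
Ideal SNR at N = 24: 6.02·24 + 1.76 = 146.2 dB.

146.2 dB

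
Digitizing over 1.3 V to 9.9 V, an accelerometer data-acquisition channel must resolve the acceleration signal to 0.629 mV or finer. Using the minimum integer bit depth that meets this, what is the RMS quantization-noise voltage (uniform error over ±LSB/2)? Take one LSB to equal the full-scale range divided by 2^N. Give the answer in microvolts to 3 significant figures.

Span: 9.9 V − (1.3 V) = 8.6 V.
Required number of levels: 8.6/0.629 mV = 13672; smallest N with 2^N ≥ that is 14.
LSB = 8.6 V ÷ 2^14 = 8.6/16384 V = 0.52490 mV.
V_rms = LSB/√12 = 152 µV.

152 µV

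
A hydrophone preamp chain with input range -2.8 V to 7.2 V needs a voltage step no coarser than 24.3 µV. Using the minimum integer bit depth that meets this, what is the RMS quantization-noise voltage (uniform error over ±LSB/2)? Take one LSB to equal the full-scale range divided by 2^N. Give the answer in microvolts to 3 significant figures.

Span: 7.2 V − (-2.8 V) = 10 V.
Need 2^N ≥ 10 V / 24.3 µV = 411500 → N_min = 19.
LSB = 10 V / 2^19 = 19.073 µV.
σ_q = LSB/√12 = 19.073 µV/3.4641 = 5.51 µV.

5.51 µV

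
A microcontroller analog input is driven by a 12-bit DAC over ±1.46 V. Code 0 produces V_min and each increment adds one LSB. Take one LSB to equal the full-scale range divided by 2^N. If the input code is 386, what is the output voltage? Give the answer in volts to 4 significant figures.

-1.185 V

Full-scale range = 1.46 V − (-1.46 V) = 2.92 V. LSB = 2.92 V / 2^12.
V_out = -1.46 + 386 × (2.92/4096) V
      = -1.46 + 0.275176 = -1.18482 V.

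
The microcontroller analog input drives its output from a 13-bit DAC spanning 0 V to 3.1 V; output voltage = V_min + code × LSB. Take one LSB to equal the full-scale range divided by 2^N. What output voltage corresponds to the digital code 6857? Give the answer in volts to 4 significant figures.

2.595 V

Full-scale range = 3.1 V. LSB = 3.1 V / 2^13.
V_out = 0 + 6857 × (3.1/8192) V
      = 0 V + 2.59481 V = 2.59481 V.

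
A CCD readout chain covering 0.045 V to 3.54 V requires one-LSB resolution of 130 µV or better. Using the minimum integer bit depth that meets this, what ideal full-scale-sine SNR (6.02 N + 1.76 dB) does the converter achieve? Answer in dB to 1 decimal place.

92.1 dB

Range = 3.54 − (0.045) = 3.495 V.
3.495 V / 130 µV = 26880. Since 2^14 = 16384 and 2^15 = 32768, N = 15.
6.02(15) + 1.76 = 92.06 dB.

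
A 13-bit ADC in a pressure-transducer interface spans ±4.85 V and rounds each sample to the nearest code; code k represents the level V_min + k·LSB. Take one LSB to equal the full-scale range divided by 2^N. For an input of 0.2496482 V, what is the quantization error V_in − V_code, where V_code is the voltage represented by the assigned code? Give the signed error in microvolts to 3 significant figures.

Range = 4.85 − (-4.85) = 9.7 V. LSB = 9.7 V / 2^13 ≈ 1.184 mV.
Position in LSBs: (0.2496482 − (-4.85)) × 8192/9.7 = 4306.8369; rounding gives k = 4307.
Reconstructed level: -4.85 + 4307 × 9.7/8192 V = 0.2498413086 V.
Error = V_in − V_code = 0.2496482 − (0.2498413086) = −193 µV.

−193 µV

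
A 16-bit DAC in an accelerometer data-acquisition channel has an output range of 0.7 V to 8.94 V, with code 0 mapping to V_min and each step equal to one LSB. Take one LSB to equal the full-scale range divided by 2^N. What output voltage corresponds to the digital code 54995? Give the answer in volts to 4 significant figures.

7.615 V

The full-scale span is 8.94 − (0.7) = 8.24 V. LSB = 8.24 V / 2^16.
V_out = V_min + code × LSB = 0.7 V + 54995 × 8.24 V / 65536
      = 0.7 V + 6.91465 V = 7.61465 V.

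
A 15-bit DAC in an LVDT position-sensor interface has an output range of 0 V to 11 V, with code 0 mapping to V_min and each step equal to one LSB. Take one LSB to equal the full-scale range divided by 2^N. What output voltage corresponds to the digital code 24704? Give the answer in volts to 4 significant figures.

8.293 V

V_FS = 11 V. LSB = 11 V / 2^15.
V_out = V_min + code × LSB = 0 V + 24704 × 11 V / 32768
      = 0 V + 8.29297 V = 8.29297 V.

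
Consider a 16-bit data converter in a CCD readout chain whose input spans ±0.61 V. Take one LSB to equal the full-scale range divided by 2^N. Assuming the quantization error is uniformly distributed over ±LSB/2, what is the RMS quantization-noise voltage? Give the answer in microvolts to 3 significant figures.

5.37 µV

Full-scale range = 0.61 V − (-0.61 V) = 1.22 V.
LSB = 1.22 V ÷ 2^16 = 1.22/65536 V = 18.616 µV.
σ_q = LSB/√12 = 18.616 µV/3.4641 = 5.37 µV.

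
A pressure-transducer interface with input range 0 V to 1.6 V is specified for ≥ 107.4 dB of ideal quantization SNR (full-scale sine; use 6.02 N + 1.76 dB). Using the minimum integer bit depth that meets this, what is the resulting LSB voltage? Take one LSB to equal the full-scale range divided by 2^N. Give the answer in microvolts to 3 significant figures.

V_FS = 1.6 V.
N ≥ (107.4 − 1.76)/6.02 = 17.548 → N_min = 18.
Step size = 1.6/262144 V = 6.10 µV.

6.10 µV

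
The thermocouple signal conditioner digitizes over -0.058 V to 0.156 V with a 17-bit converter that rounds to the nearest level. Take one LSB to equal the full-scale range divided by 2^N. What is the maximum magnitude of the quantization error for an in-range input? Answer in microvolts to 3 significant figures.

Span: 0.156 V − (-0.058 V) = 0.214 V.
Step size = 0.214/131072 V = 1.6327 µV.
A rounding quantizer has |error| ≤ LSB/2 = 0.816 µV.

0.816 µV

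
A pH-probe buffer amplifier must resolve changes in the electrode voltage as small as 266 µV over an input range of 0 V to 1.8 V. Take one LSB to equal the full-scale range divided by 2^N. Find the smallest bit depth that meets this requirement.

Full-scale range = 1.8 V.
1.8 V / 266 µV = 6767. Since 2^12 = 4096 and 2^13 = 8192, N = 13.

13 bits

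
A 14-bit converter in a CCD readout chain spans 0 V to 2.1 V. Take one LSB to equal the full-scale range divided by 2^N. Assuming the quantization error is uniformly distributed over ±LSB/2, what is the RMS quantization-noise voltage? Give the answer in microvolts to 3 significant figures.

37.0 µV

Span = 2.1 V.
Step size = 2.1/16384 V = 128.17 µV.
V_rms = LSB/√12 = 128.17 µV / √12 = 37.0 µV.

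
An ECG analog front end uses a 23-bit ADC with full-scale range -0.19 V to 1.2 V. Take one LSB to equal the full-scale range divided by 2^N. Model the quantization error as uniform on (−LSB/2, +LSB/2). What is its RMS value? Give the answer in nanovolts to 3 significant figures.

Full-scale range = 1.2 V − (-0.19 V) = 1.39 V.
LSB = 1.39 V ÷ 2^23 = 1.39/8388608 V = 165.70 nV.
σ_q = LSB/√12 = 165.70 nV/3.4641 = 47.8 nV.

47.8 nV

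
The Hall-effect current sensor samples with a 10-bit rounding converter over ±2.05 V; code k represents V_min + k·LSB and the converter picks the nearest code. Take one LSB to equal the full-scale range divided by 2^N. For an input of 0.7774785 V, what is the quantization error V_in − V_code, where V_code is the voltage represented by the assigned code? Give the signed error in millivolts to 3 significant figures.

The full-scale span is 2.05 − (-2.05) = 4.1 V. LSB = 4.1 V / 2^10 ≈ 4.004 mV.
(V_in − V_min)/LSB = (0.7774785 − (-2.05)) × 1024/4.1 = 706.1800 → nearest code k = 706.
V_code = V_min + k × range/2^10 = -2.05 + 706 × 4.1/1024 = 0.7767578125 V.
Error = V_in − V_code = 0.7774785 − (0.7767578125) = +0.721 mV.

+0.721 mV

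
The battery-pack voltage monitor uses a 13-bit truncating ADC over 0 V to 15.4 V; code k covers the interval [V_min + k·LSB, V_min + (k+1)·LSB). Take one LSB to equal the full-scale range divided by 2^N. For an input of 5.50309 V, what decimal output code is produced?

2927

Range is 15.4 V. LSB = 15.4 V / 2^13 ≈ 1.880 mV.
(V_in − V_min) × 2^13/range = (5.50309 − (0)) × 8192/15.4 = 2927.358.
Floor → code = 2927.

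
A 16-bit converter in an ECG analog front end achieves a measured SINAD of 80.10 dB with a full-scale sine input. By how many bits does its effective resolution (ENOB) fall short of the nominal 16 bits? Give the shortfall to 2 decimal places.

2.99 bits

N_eff = (80.10 − 1.76)/6.02 = 13.0133 bits.
16 − 13.0133 = 2.99 bits below nominal.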